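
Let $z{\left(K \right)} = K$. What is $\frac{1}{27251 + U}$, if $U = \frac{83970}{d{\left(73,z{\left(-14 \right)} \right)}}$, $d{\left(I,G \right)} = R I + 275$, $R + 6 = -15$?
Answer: $\frac{629}{17098894} \approx 3.6786 \cdot 10^{-5}$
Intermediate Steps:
$R = -21$ ($R = -6 - 15 = -21$)
$d{\left(I,G \right)} = 275 - 21 I$ ($d{\left(I,G \right)} = - 21 I + 275 = 275 - 21 I$)
$U = - \frac{41985}{629}$ ($U = \frac{83970}{275 - 1533} = \frac{83970}{-1258} = 83970 \left(- \frac{1}{1258}\right) = - \frac{41985}{629} \approx -66.749$)
$\frac{1}{27251 + U} = \frac{1}{27251 - \frac{41985}{629}} = \frac{1}{\frac{17098894}{629}} = \frac{629}{17098894}$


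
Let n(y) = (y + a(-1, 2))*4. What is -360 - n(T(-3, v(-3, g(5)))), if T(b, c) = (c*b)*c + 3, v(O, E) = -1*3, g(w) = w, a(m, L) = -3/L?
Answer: -258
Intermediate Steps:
v(O, E) = -3
T(b, c) = 3 + b*c**2 (T(b, c) = (b*c)*c + 3 = b*c**2 + 3 = 3 + b*c**2)
n(y) = -6 + 4*y (n(y) = (y - 3/2)*4 = (-3/2 + y)*4 = -6 + 4*y)
-360 - n(T(-3, v(-3, g(5)))) = -360 - (-6 + 4*(3 - 3*(-3)**2)) = -360 - (-6 + 4*(3 - 3*9)) = -360 - (-6 + 4*(3 - 27)) = -360 - (-6 + 4*(-24)) = -360 - (-6 - 96) = -360 - 1*(-102) = -360 + 102 = -258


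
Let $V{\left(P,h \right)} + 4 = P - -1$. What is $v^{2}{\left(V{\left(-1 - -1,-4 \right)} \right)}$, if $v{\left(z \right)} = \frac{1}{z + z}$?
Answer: $\frac{1}{36} \approx 0.027778$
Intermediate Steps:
$V{\left(P,h \right)} = -3 + P$ ($V{\left(P,h \right)} = -4 + \left(P - -1\right) = -4 + \left(P + 1\right) = -4 + \left(1 + P\right) = -3 + P$)
$v{\left(z \right)} = \frac{1}{2 z}$
$v^{2}{\left(V{\left(-1 - -1,-4 \right)} \right)} = \left(\frac{1}{2 \left(-3 - 0\right)}\right)^{2} = \left(\frac{1}{2 \left(-3 + \left(-1 + 1\right)\right)}\right)^{2} = \left(\frac{1}{2 \left(-3 + 0\right)}\right)^{2} = \left(\frac{1}{2 \left(-3\right)}\right)^{2} = \left(\frac{1}{2} \left(- \frac{1}{3}\right)\right)^{2} = \left(- \frac{1}{6}\right)^{2} = \frac{1}{36}$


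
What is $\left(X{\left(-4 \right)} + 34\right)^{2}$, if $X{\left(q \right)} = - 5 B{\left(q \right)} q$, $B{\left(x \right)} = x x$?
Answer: $125316$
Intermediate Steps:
$B{\left(x \right)} = x^{2}$
$X{\left(q \right)} = - 5 q^{3}$ ($X{\left(q \right)} = - 5 q^{2} q = - 5 q^{3}$)
$\left(X{\left(-4 \right)} + 34\right)^{2} = \left(- 5 \left(-4\right)^{3} + 34\right)^{2} = \left(\left(-5\right) \left(-64\right) + 34\right)^{2} = \left(320 + 34\right)^{2} = 354^{2} = 125316$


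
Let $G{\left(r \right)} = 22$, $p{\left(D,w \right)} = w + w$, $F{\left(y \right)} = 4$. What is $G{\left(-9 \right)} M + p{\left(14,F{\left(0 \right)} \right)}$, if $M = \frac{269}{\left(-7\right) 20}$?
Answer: $- \frac{2399}{70} \approx -34.271$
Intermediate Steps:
$p{\left(D,w \right)} = 2 w$
$M = - \frac{269}{140}$ ($M = \frac{269}{-140} = 269 \left(- \frac{1}{140}\right) = - \frac{269}{140} \approx -1.9214$)
$G{\left(-9 \right)} M + p{\left(14,F{\left(0 \right)} \right)} = 22 \left(- \frac{269}{140}\right) + 2 \cdot 4 = - \frac{2959}{70} + 8 = - \frac{2399}{70}$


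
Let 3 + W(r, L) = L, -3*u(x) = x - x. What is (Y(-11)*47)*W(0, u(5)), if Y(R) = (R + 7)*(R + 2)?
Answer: -5076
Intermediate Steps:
u(x) = 0 (u(x) = -(x - x)/3 = -1/3*0 = 0)
W(r, L) = -3 + L
Y(R) = (2 + R)*(7 + R) (Y(R) = (7 + R)*(2 + R) = (2 + R)*(7 + R))
(Y(-11)*47)*W(0, u(5)) = ((14 + (-11)**2 + 9*(-11))*47)*(-3 + 0) = ((14 + 121 - 99)*47)*(-3) = (36*47)*(-3) = 1692*(-3) = -5076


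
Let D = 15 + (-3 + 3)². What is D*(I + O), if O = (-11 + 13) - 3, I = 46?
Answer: 675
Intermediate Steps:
D = 15 (D = 15 + 0² = 15 + 0 = 15)
O = -1 (O = 2 - 3 = -1)
D*(I + O) = 15*(46 - 1) = 15*45 = 675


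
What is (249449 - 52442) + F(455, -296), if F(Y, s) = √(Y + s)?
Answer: 197007 + √159 ≈ 1.9702e+5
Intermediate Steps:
(249449 - 52442) + F(455, -296) = (249449 - 52442) + √(455 - 296) = 197007 + √159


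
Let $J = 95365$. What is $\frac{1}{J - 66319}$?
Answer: $\frac{1}{29046} \approx 3.4428 \cdot 10^{-5}$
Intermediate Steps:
$\frac{1}{J - 66319} = \frac{1}{95365 - 66319} = \frac{1}{29046}$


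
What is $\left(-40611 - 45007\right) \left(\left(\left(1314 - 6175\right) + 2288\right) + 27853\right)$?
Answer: $-2164423040$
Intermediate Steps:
$\left(-40611 - 45007\right) \left(\left(\left(1314 - 6175\right) + 2288\right) + 27853\right) = - 85618 \left(\left(-4861 + 2288\right) + 27853\right) = - 85618 \left(-2573 + 27853\right) = \left(-85618\right) 25280 = -2164423040$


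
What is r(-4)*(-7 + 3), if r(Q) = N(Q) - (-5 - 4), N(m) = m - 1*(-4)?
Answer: -36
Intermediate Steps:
N(m) = 4 + m (N(m) = m + 4 = 4 + m)
r(Q) = 13 + Q (r(Q) = (4 + Q) - (-5 - 4) = (4 + Q) - 1*(-9) = (4 + Q) + 9 = 13 + Q)
r(-4)*(-7 + 3) = (13 - 4)*(-7 + 3) = 9*(-4) = -36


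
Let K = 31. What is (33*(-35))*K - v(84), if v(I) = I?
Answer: -35889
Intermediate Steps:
(33*(-35))*K - v(84) = (33*(-35))*31 - 1*84 = -1155*31 - 84 = -35805 - 84 = -35889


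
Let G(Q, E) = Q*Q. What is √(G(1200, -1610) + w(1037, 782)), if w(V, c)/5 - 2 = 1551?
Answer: 11*√11965 ≈ 1203.2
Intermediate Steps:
G(Q, E) = Q²
w(V, c) = 7765 (w(V, c) = 10 + 5*1551 = 10 + 7755 = 7765)
√(G(1200, -1610) + w(1037, 782)) = √(1200² + 7765) = √(1440000 + 7765) = √1447765 = 11*√11965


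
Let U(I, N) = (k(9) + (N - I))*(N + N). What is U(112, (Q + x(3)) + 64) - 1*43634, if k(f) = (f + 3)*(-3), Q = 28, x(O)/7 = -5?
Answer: -54008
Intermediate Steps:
x(O) = -35 (x(O) = 7*(-5) = -35)
k(f) = -9 - 3*f (k(f) = (3 + f)*(-3) = -9 - 3*f)
U(I, N) = 2*N*(-36 + N - I) (U(I, N) = ((-9 - 3*9) + (N - I))*(N + N) = ((-9 - 27) + (N - I))*(2*N) = (-36 + (N - I))*(2*N) = (-36 + N - I)*(2*N) = 2*N*(-36 + N - I))
U(112, (Q + x(3)) + 64) - 1*43634 = 2*((28 - 35) + 64)*(-36 + ((28 - 35) + 64) - 1*112) - 1*43634 = 2*(-7 + 64)*(-36 + (-7 + 64) - 112) - 43634 = 2*57*(-36 + 57 - 112) - 43634 = 2*57*(-91) - 43634 = -10374 - 43634 = -54008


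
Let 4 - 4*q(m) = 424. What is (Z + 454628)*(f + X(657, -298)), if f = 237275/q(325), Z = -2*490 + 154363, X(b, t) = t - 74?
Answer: -33602943937/21 ≈ -1.6001e+9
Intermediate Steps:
q(m) = -105 (q(m) = 1 - ¼*424 = 1 - 106 = -105)
X(b, t) = -74 + t
Z = 153383 (Z = -980 + 154363 = 153383)
f = -47455/21 (f = 237275/(-105) = 237275*(-1/105) = -47455/21 ≈ -2259.8)
(Z + 454628)*(f + X(657, -298)) = (153383 + 454628)*(-47455/21 + (-74 - 298)) = 608011*(-47455/21 - 372) = 608011*(-55267/21) = -33602943937/21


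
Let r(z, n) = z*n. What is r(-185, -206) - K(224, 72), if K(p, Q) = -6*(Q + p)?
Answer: 39886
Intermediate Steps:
r(z, n) = n*z
K(p, Q) = -6*Q - 6*p
r(-185, -206) - K(224, 72) = -206*(-185) - (-6*72 - 6*224) = 38110 - (-432 - 1344) = 38110 - 1*(-1776) = 38110 + 1776 = 39886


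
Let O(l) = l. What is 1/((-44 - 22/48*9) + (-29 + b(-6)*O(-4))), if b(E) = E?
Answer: -8/425 ≈ -0.018824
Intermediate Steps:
1/((-44 - 22/48*9) + (-29 + b(-6)*O(-4))) = 1/((-44 - 22/48*9) + (-29 - 6*(-4))) = 1/((-44 - 22*1/48*9) + (-29 + 24)) = 1/((-44 - 11/24*9) - 5) = 1/((-44 - 33/8) - 5) = 1/(-385/8 - 5) = 1/(-425/8) = -8/425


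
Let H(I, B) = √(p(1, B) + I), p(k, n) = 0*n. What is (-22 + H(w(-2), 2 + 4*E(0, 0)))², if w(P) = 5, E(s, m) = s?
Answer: (22 - √5)² ≈ 390.61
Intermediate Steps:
p(k, n) = 0
H(I, B) = √I (H(I, B) = √(0 + I) = √I)
(-22 + H(w(-2), 2 + 4*E(0, 0)))² = (-22 + √5)²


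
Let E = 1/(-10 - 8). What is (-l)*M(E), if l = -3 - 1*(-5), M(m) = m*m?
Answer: -1/162 ≈ -0.0061728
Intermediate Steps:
E = -1/18 (E = 1/(-18) = -1/18 ≈ -0.055556)
M(m) = m²
l = 2 (l = -3 + 5 = 2)
(-l)*M(E) = (-1*2)*(-1/18)² = -2*1/324 = -1/162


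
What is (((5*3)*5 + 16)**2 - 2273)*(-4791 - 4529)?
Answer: -55994560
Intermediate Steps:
(((5*3)*5 + 16)**2 - 2273)*(-4791 - 4529) = ((15*5 + 16)**2 - 2273)*(-9320) = ((75 + 16)**2 - 2273)*(-9320) = (91**2 - 2273)*(-9320) = (8281 - 2273)*(-9320) = 6008*(-9320) = -55994560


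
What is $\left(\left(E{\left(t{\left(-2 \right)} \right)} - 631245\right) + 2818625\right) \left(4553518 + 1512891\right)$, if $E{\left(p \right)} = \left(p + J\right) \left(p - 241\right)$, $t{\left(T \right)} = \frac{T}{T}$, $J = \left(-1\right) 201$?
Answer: $13560729350420$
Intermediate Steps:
$J = -201$
$t{\left(T \right)} = 1$
$E{\left(p \right)} = \left(-241 + p\right) \left(-201 + p\right)$ ($E{\left(p \right)} = \left(p - 201\right) \left(p - 241\right) = \left(-201 + p\right) \left(-241 + p\right) = \left(-241 + p\right) \left(-201 + p\right)$)
$\left(\left(E{\left(t{\left(-2 \right)} \right)} - 631245\right) + 2818625\right) \left(4553518 + 1512891\right) = \left(\left(\left(48441 + 1^{2} - 442\right) - 631245\right) + 2818625\right) \left(4553518 + 1512891\right) = \left(\left(\left(48441 + 1 - 442\right) - 631245\right) + 2818625\right) 6066409 = \left(\left(48000 - 631245\right) + 2818625\right) 6066409 = \left(-583245 + 2818625\right) 6066409 = 2235380 \cdot 6066409 = 13560729350420$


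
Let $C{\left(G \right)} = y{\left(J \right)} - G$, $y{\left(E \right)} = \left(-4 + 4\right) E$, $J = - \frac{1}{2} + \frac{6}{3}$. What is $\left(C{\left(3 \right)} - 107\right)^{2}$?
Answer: $12100$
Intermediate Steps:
$J = \frac{3}{2}$ ($J = \left(-1\right) \frac{1}{2} + 6 \cdot \frac{1}{3} = - \frac{1}{2} + 2 = \frac{3}{2} \approx 1.5$)
$y{\left(E \right)} = 0$ ($y{\left(E \right)} = 0 E = 0$)
$C{\left(G \right)} = - G$ ($C{\left(G \right)} = 0 - G = - G$)
$\left(C{\left(3 \right)} - 107\right)^{2} = \left(\left(-1\right) 3 - 107\right)^{2} = \left(-3 - 107\right)^{2} = \left(-110\right)^{2} = 12100$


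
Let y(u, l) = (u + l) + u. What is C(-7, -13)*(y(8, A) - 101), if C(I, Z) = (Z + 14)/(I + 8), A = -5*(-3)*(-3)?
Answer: -130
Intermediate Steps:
A = -45 (A = 15*(-3) = -45)
y(u, l) = l + 2*u (y(u, l) = (l + u) + u = l + 2*u)
C(I, Z) = (14 + Z)/(8 + I)
C(-7, -13)*(y(8, A) - 101) = ((14 - 13)/(8 - 7))*((-45 + 2*8) - 101) = (1/1)*((-45 + 16) - 101) = (1*1)*(-29 - 101) = 1*(-130) = -130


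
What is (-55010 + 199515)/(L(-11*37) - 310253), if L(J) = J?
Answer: -28901/62132 ≈ -0.46515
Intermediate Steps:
(-55010 + 199515)/(L(-11*37) - 310253) = (-55010 + 199515)/(-11*37 - 310253) = 144505/(-407 - 310253) = 144505/(-310660) = 144505*(-1/310660) = -28901/62132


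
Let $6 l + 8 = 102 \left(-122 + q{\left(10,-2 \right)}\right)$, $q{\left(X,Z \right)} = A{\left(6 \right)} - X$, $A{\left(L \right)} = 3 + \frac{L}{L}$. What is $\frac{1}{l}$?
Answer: $- \frac{3}{6532} \approx -0.00045928$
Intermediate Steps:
$A{\left(L \right)} = 4$ ($A{\left(L \right)} = 3 + 1 = 4$)
$q{\left(X,Z \right)} = 4 - X$
$l = - \frac{6532}{3}$ ($l = - \frac{4}{3} + \frac{102 \left(-122 + \left(4 - 10\right)\right)}{6} = - \frac{4}{3} + \frac{102 \left(-122 - 6\right)}{6} = - \frac{4}{3} + \frac{102 \left(-128\right)}{6} = - \frac{4}{3} + \frac{1}{6} \left(-13056\right) = - \frac{4}{3} - 2176 = - \frac{6532}{3} \approx -2177.3$)
$\frac{1}{l} = \frac{1}{- \frac{6532}{3}} = - \frac{3}{6532}$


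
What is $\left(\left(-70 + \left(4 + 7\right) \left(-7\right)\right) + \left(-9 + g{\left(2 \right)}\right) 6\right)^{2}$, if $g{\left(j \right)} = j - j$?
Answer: $40401$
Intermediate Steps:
$g{\left(j \right)} = 0$
$\left(\left(-70 + \left(4 + 7\right) \left(-7\right)\right) + \left(-9 + g{\left(2 \right)}\right) 6\right)^{2} = \left(\left(-70 + \left(4 + 7\right) \left(-7\right)\right) + \left(-9 + 0\right) 6\right)^{2} = \left(\left(-70 + 11 \left(-7\right)\right) - 54\right)^{2} = \left(\left(-70 - 77\right) - 54\right)^{2} = \left(-147 - 54\right)^{2} = \left(-201\right)^{2} = 40401$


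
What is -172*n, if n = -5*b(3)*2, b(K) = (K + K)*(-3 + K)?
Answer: 0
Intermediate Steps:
b(K) = 2*K*(-3 + K) (b(K) = (2*K)*(-3 + K) = 2*K*(-3 + K))
n = 0 (n = -10*3*(-3 + 3)*2 = -10*3*0*2 = -5*0*2 = 0*2 = 0)
-172*n = -172*0 = 0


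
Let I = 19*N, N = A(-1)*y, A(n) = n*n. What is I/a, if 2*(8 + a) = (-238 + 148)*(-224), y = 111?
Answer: 2109/10072 ≈ 0.20939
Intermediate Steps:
A(n) = n²
N = 111 (N = (-1)²*111 = 1*111 = 111)
I = 2109 (I = 19*111 = 2109)
a = 10072 (a = -8 + ((-238 + 148)*(-224))/2 = -8 + (-90*(-224))/2 = -8 + (½)*20160 = -8 + 10080 = 10072)
I/a = 2109/10072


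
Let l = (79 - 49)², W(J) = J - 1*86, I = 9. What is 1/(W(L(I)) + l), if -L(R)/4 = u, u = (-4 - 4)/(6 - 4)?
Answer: 1/830 ≈ 0.0012048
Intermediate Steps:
u = -4 (u = -8/2 = -8*½ = -4)
L(R) = 16 (L(R) = -4*(-4) = 16)
W(J) = -86 + J (W(J) = J - 86 = -86 + J)
l = 900 (l = 30² = 900)
1/(W(L(I)) + l) = 1/((-86 + 16) + 900) = 1/(-70 + 900) = 1/830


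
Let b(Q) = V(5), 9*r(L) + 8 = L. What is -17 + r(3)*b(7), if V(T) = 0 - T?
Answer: -128/9 ≈ -14.222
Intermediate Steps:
V(T) = -T
r(L) = -8/9 + L/9
b(Q) = -5 (b(Q) = -1*5 = -5)
-17 + r(3)*b(7) = -17 + (-8/9 + (⅑)*3)*(-5) = -17 + (-8/9 + ⅓)*(-5) = -17 - 5/9*(-5) = -17 + 25/9 = -128/9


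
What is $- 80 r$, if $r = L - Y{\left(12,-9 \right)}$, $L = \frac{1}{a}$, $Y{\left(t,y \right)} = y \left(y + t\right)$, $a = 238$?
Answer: $- \frac{257080}{119} \approx -2160.3$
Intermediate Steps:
$Y{\left(t,y \right)} = y \left(t + y\right)$
$L = \frac{1}{238} \approx 0.0042017$
$r = \frac{6427}{238}$ ($r = \frac{1}{238} - - 9 \left(12 - 9\right) = \frac{1}{238} - \left(-9\right) 3 = \frac{1}{238} - -27 = \frac{1}{238} + 27 = \frac{6427}{238} \approx 27.004$)
$- 80 r = \left(-80\right) \frac{6427}{238} = - \frac{257080}{119}$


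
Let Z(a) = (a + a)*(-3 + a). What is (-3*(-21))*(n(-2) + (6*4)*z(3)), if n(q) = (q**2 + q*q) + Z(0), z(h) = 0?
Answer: 504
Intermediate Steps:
Z(a) = 2*a*(-3 + a) (Z(a) = (2*a)*(-3 + a) = 2*a*(-3 + a))
n(q) = 2*q**2 (n(q) = (q**2 + q*q) + 2*0*(-3 + 0) = (q**2 + q**2) + 2*0*(-3) = 2*q**2 + 0 = 2*q**2)
(-3*(-21))*(n(-2) + (6*4)*z(3)) = (-3*(-21))*(2*(-2)**2 + (6*4)*0) = 63*(2*4 + 24*0) = 63*(8 + 0) = 63*8 = 504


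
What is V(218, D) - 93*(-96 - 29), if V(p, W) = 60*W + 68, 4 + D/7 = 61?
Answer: 35633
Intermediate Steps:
D = 399 (D = -28 + 7*61 = -28 + 427 = 399)
V(p, W) = 68 + 60*W
V(218, D) - 93*(-96 - 29) = (68 + 60*399) - 93*(-96 - 29) = (68 + 23940) - 93*(-125) = 24008 + 11625 = 35633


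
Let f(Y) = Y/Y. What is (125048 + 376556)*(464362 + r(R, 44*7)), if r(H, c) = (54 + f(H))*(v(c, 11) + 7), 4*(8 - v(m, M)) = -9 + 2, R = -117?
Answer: 233387939333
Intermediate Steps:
v(m, M) = 39/4 (v(m, M) = 8 - (-9 + 2)/4 = 8 - 1/4*(-7) = 8 + 7/4 = 39/4)
f(Y) = 1
r(H, c) = 3685/4 (r(H, c) = (54 + 1)*(39/4 + 7) = 55*(67/4) = 3685/4)
(125048 + 376556)*(464362 + r(R, 44*7)) = (125048 + 376556)*(464362 + 3685/4) = 501604*(1861133/4) = 233387939333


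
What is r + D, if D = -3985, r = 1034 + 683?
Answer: -2268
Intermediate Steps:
r = 1717
r + D = 1717 - 3985 = -2268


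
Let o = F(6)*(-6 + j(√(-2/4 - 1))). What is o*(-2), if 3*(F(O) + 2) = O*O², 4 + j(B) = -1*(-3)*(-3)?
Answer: 2660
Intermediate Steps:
j(B) = -13 (j(B) = -4 - 1*(-3)*(-3) = -4 + 3*(-3) = -4 - 9 = -13)
F(O) = -2 + O³/3 (F(O) = -2 + (O*O²)/3 = -2 + O³/3)
o = -1330 (o = (-2 + (⅓)*6³)*(-6 - 13) = (-2 + (⅓)*216)*(-19) = (-2 + 72)*(-19) = 70*(-19) = -1330)
o*(-2) = -1330*(-2) = 2660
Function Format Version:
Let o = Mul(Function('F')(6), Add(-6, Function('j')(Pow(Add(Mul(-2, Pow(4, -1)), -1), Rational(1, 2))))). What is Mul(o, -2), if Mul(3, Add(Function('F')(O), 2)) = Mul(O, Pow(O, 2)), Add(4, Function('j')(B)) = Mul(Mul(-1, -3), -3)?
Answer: 2660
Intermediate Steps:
Function('j')(B) = -13 (Function('j')(B) = Add(-4, Mul(Mul(-1, -3), -3)) = Add(-4, Mul(3, -3)) = Add(-4, -9) = -13)
Function('F')(O) = Add(-2, Mul(Rational(1, 3), Pow(O, 3))) (Function('F')(O) = Add(-2, Mul(Rational(1, 3), Mul(O, Pow(O, 2)))) = Add(-2, Mul(Rational(1, 3), Pow(O, 3))))
o = -1330 (o = Mul(Add(-2, Mul(Rational(1, 3), Pow(6, 3))), Add(-6, -13)) = Mul(Add(-2, Mul(Rational(1, 3), 216)), -19) = Mul(Add(-2, 72), -19) = Mul(70, -19) = -1330)
Mul(o, -2) = Mul(-1330, -2) = 2660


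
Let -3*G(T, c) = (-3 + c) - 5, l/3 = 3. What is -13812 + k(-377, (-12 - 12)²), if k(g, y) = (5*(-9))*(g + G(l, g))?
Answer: -2622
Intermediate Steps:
l = 9 (l = 3*3 = 9)
G(T, c) = 8/3 - c/3 (G(T, c) = -((-3 + c) - 5)/3 = -(-8 + c)/3 = 8/3 - c/3)
k(g, y) = -120 - 30*g (k(g, y) = (5*(-9))*(g + (8/3 - g/3)) = -45*(8/3 + 2*g/3) = -120 - 30*g)
-13812 + k(-377, (-12 - 12)²) = -13812 + (-120 - 30*(-377)) = -13812 + (-120 + 11310) = -13812 + 11190 = -2622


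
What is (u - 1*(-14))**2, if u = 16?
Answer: 900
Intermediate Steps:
(u - 1*(-14))**2 = (16 - 1*(-14))**2 = (16 + 14)**2 = 30**2 = 900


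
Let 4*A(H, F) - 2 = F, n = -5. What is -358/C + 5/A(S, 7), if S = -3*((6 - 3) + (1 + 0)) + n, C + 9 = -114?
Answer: 1894/369 ≈ 5.1328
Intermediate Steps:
C = -123 (C = -9 - 114 = -123)
S = -17 (S = -3*((6 - 3) + (1 + 0)) - 5 = -3*(3 + 1) - 5 = -3*4 - 5 = -12 - 5 = -17)
A(H, F) = 1/2 + F/4
-358/C + 5/A(S, 7) = -358/(-123) + 5/(1/2 + (1/4)*7) = -358*(-1/123) + 5/(1/2 + 7/4) = 358/123 + 5/(9/4) = 358/123 + 5*(4/9) = 358/123 + 20/9 = 1894/369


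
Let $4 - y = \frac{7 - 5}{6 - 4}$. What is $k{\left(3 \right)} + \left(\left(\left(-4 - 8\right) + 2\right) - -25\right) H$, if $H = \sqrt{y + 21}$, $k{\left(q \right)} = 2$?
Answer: $2 + 30 \sqrt{6} \approx 75.485$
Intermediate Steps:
$y = 3$ ($y = 4 - \frac{7 - 5}{6 - 4} = 4 - \frac{2}{2} = 4 - 2 \cdot \frac{1}{2} = 4 - 1 = 3$)
$H = 2 \sqrt{6}$ ($H = \sqrt{3 + 21} = \sqrt{24} = 2 \sqrt{6} \approx 4.899$)
$k{\left(3 \right)} + \left(\left(\left(-4 - 8\right) + 2\right) - -25\right) H = 2 + \left(\left(\left(-4 - 8\right) + 2\right) - -25\right) 2 \sqrt{6} = 2 + \left(\left(-12 + 2\right) + 25\right) 2 \sqrt{6} = 2 + \left(-10 + 25\right) 2 \sqrt{6} = 2 + 15 \cdot 2 \sqrt{6} = 2 + 30 \sqrt{6}$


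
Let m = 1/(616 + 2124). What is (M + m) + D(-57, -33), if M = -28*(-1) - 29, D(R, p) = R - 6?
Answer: -175359/2740 ≈ -64.000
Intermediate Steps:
D(R, p) = -6 + R
M = -1 (M = 28 - 29 = -1)
m = 1/2740 ≈ 0.00036496
(M + m) + D(-57, -33) = (-1 + 1/2740) + (-6 - 57) = -2739/2740 - 63 = -175359/2740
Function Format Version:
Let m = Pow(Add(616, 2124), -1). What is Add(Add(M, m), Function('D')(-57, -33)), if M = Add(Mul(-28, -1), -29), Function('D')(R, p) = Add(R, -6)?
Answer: Rational(-175359, 2740) ≈ -64.000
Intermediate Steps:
Function('D')(R, p) = Add(-6, R)
M = -1 (M = Add(28, -29) = -1)
m = Rational(1, 2740) (m = Pow(2740, -1) = Rational(1, 2740) ≈ 0.00036496)
Add(Add(M, m), Function('D')(-57, -33)) = Add(Add(-1, Rational(1, 2740)), Add(-6, -57)) = Add(Rational(-2739, 2740), -63) = Rational(-175359, 2740)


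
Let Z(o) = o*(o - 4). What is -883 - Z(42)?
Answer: -2479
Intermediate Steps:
Z(o) = o*(-4 + o)
-883 - Z(42) = -883 - 42*(-4 + 42) = -883 - 42*38 = -883 - 1*1596 = -883 - 1596 = -2479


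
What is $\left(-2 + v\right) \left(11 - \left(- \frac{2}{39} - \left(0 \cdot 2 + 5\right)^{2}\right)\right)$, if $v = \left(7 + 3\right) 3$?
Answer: $\frac{39368}{39} \approx 1009.4$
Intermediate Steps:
$v = 30$ ($v = 10 \cdot 3 = 30$)
$\left(-2 + v\right) \left(11 - \left(- \frac{2}{39} - \left(0 \cdot 2 + 5\right)^{2}\right)\right) = \left(-2 + 30\right) \left(11 - \left(- \frac{2}{39} - \left(0 \cdot 2 + 5\right)^{2}\right)\right) = 28 \left(11 - \left(- \frac{2}{39} - \left(0 + 5\right)^{2}\right)\right) = 28 \left(11 - \left(- \frac{2}{39} - 5^{2}\right)\right) = 28 \left(11 + \left(25 + \frac{2}{39}\right)\right) = 28 \left(11 + \frac{977}{39}\right) = 28 \cdot \frac{1406}{39} = \frac{39368}{39}$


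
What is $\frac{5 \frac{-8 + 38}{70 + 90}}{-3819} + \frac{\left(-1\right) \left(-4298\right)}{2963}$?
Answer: $\frac{87526849}{60350384} \approx 1.4503$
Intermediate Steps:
$\frac{5 \frac{-8 + 38}{70 + 90}}{-3819} + \frac{\left(-1\right) \left(-4298\right)}{2963} = 5 \cdot \frac{30}{160} \left(- \frac{1}{3819}\right) + 4298 \cdot \frac{1}{2963} = 5 \cdot 30 \cdot \frac{1}{160} \left(- \frac{1}{3819}\right) + \frac{4298}{2963} = 5 \cdot \frac{3}{16} \left(- \frac{1}{3819}\right) + \frac{4298}{2963} = \frac{15}{16} \left(- \frac{1}{3819}\right) + \frac{4298}{2963} = - \frac{5}{20368} + \frac{4298}{2963} = \frac{87526849}{60350384}$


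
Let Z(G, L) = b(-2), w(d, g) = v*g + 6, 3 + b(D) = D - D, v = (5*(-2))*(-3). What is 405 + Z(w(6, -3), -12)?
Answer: 402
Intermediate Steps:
v = 30 (v = -10*(-3) = 30)
b(D) = -3 (b(D) = -3 + (D - D) = -3 + 0 = -3)
w(d, g) = 6 + 30*g (w(d, g) = 30*g + 6 = 6 + 30*g)
Z(G, L) = -3
405 + Z(w(6, -3), -12) = 405 - 3 = 402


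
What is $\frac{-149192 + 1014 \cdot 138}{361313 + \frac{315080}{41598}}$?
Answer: $- \frac{192598740}{7515106627} \approx -0.025628$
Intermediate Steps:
$\frac{-149192 + 1014 \cdot 138}{361313 + \frac{315080}{41598}} = \frac{-149192 + 139932}{361313 + 315080 \cdot \frac{1}{41598}} = - \frac{9260}{361313 + \frac{157540}{20799}} = - \frac{9260}{\frac{7515106627}{20799}} = \left(-9260\right) \frac{20799}{7515106627} = - \frac{192598740}{7515106627}$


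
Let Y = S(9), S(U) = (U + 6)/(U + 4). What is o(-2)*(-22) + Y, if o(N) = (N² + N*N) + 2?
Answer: -2845/13 ≈ -218.85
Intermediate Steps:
S(U) = (6 + U)/(4 + U)
Y = 15/13 (Y = (6 + 9)/(4 + 9) = 15/13 ≈ 1.1538)
o(N) = 2 + 2*N² (o(N) = (N² + N²) + 2 = 2*N² + 2 = 2 + 2*N²)
o(-2)*(-22) + Y = (2 + 2*(-2)²)*(-22) + 15/13 = (2 + 2*4)*(-22) + 15/13 = (2 + 8)*(-22) + 15/13 = 10*(-22) + 15/13 = -220 + 15/13 = -2845/13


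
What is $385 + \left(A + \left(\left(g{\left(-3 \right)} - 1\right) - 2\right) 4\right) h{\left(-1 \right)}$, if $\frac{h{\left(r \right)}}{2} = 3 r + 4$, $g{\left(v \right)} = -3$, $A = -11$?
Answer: $315$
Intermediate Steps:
$h{\left(r \right)} = 8 + 6 r$ ($h{\left(r \right)} = 2 \left(3 r + 4\right) = 2 \left(4 + 3 r\right) = 8 + 6 r$)
$385 + \left(A + \left(\left(g{\left(-3 \right)} - 1\right) - 2\right) 4\right) h{\left(-1 \right)} = 385 + \left(-11 + \left(\left(-3 - 1\right) - 2\right) 4\right) \left(8 + 6 \left(-1\right)\right) = 385 + \left(-11 + \left(-4 - 2\right) 4\right) \left(8 - 6\right) = 385 + \left(-11 - 24\right) 2 = 385 - 70 = 315$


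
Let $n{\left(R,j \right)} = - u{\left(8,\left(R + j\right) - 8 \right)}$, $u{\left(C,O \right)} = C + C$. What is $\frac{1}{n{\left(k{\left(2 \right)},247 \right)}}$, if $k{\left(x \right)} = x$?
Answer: $- \frac{1}{16} \approx -0.0625$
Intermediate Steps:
$u{\left(C,O \right)} = 2 C$
$n{\left(R,j \right)} = -16$ ($n{\left(R,j \right)} = - 2 \cdot 8 = \left(-1\right) 16 = -16$)
$\frac{1}{n{\left(k{\left(2 \right)},247 \right)}} = \frac{1}{-16} = - \frac{1}{16}$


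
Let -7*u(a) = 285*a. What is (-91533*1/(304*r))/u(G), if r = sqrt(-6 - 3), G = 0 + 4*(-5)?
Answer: 213577*I/1732800 ≈ 0.12326*I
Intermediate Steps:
G = -20 (G = 0 - 20 = -20)
r = 3*I (r = sqrt(-9) = 3*I ≈ 3.0*I)
u(a) = -285*a/7
(-91533*1/(304*r))/u(G) = (-91533*(-I/912))/((-285/7*(-20))) = (-91533*(-I/912))/(5700/7) = -91533*(-I/912)*(7/5700) = -(-30511)*I/304*(7/5700) = (30511*I/304)*(7/5700) = 213577*I/1732800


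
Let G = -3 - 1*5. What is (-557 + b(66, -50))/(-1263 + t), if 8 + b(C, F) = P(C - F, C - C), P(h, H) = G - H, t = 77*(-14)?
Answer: 573/2341 ≈ 0.24477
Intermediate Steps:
t = -1078
G = -8 (G = -3 - 5 = -8)
P(h, H) = -8 - H
b(C, F) = -16 (b(C, F) = -8 + (-8 - (C - C)) = -8 + (-8 - 1*0) = -8 + (-8 + 0) = -8 - 8 = -16)
(-557 + b(66, -50))/(-1263 + t) = (-557 - 16)/(-1263 - 1078) = -573/(-2341) = -573*(-1/2341) = 573/2341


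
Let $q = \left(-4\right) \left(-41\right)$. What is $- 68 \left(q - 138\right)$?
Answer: $-1768$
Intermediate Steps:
$q = 164$
$- 68 \left(q - 138\right) = - 68 \left(164 - 138\right) = \left(-68\right) 26 = -1768$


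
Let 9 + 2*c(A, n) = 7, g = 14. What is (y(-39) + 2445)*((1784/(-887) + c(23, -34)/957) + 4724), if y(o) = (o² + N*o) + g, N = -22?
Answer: 19392163822958/848859 ≈ 2.2845e+7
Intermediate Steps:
c(A, n) = -1 (c(A, n) = -9/2 + (½)*7 = -9/2 + 7/2 = -1)
y(o) = 14 + o² - 22*o (y(o) = (o² - 22*o) + 14 = 14 + o² - 22*o)
(y(-39) + 2445)*((1784/(-887) + c(23, -34)/957) + 4724) = ((14 + (-39)² - 22*(-39)) + 2445)*((1784/(-887) - 1/957) + 4724) = ((14 + 1521 + 858) + 2445)*((1784*(-1/887) - 1*1/957) + 4724) = (2393 + 2445)*((-1784/887 - 1/957) + 4724) = 4838*(-1708175/848859 + 4724) = 4838*(4008301741/848859) = 19392163822958/848859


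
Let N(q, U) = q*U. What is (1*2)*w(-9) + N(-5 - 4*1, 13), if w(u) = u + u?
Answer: -153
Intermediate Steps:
N(q, U) = U*q
w(u) = 2*u
(1*2)*w(-9) + N(-5 - 4*1, 13) = (1*2)*(2*(-9)) + 13*(-5 - 4*1) = 2*(-18) + 13*(-5 - 4) = -36 + 13*(-9) = -36 - 117 = -153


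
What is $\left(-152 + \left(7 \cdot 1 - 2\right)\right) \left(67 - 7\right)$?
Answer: $-8820$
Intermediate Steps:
$\left(-152 + \left(7 \cdot 1 - 2\right)\right) \left(67 - 7\right) = \left(-152 + \left(7 - 2\right)\right) 60 = \left(-152 + 5\right) 60 = \left(-147\right) 60 = -8820$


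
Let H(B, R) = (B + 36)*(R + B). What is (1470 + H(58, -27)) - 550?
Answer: 3834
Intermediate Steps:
H(B, R) = (36 + B)*(B + R)
(1470 + H(58, -27)) - 550 = (1470 + (58² + 36*58 + 36*(-27) + 58*(-27))) - 550 = (1470 + (3364 + 2088 - 972 - 1566)) - 550 = (1470 + 2914) - 550 = 4384 - 550 = 3834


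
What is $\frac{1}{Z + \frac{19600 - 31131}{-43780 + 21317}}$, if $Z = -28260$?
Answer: $- \frac{22463}{634792849} \approx -3.5386 \cdot 10^{-5}$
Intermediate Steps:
$\frac{1}{Z + \frac{19600 - 31131}{-43780 + 21317}} = \frac{1}{-28260 + \frac{19600 - 31131}{-43780 + 21317}} = \frac{1}{-28260 - \frac{11531}{-22463}} = \frac{1}{-28260 - - \frac{11531}{22463}} = \frac{1}{-28260 + \frac{11531}{22463}} = \frac{1}{- \frac{634792849}{22463}} = - \frac{22463}{634792849}$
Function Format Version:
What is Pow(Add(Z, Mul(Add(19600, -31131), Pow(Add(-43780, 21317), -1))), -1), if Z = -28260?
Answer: Rational(-22463, 634792849) ≈ -3.5386e-5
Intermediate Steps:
Pow(Add(Z, Mul(Add(19600, -31131), Pow(Add(-43780, 21317), -1))), -1) = Pow(Add(-28260, Mul(Add(19600, -31131), Pow(Add(-43780, 21317), -1))), -1) = Pow(Add(-28260, Mul(-11531, Pow(-22463, -1))), -1) = Pow(Add(-28260, Mul(-11531, Rational(-1, 22463))), -1) = Pow(Add(-28260, Rational(11531, 22463)), -1) = Pow(Rational(-634792849, 22463), -1) = Rational(-22463, 634792849)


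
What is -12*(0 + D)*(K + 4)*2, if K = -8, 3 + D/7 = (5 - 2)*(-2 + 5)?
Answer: 4032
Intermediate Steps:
D = 42 (D = -21 + 7*((5 - 2)*(-2 + 5)) = -21 + 7*(3*3) = -21 + 7*9 = -21 + 63 = 42)
-12*(0 + D)*(K + 4)*2 = -12*(0 + 42)*(-8 + 4)*2 = -504*(-4)*2 = -12*(-168)*2 = 2016*2 = 4032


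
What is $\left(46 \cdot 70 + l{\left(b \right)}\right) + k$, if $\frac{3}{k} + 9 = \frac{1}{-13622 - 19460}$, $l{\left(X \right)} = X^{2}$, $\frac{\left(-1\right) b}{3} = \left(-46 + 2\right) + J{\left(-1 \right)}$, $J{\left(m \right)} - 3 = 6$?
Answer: $\frac{4241192809}{297739} \approx 14245.0$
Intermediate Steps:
$J{\left(m \right)} = 9$ ($J{\left(m \right)} = 3 + 6 = 9$)
$b = 105$ ($b = - 3 \left(\left(-46 + 2\right) + 9\right) = - 3 \left(-44 + 9\right) = \left(-3\right) \left(-35\right) = 105$)
$k = - \frac{99246}{297739}$ ($k = \frac{3}{-9 + \frac{1}{-13622 - 19460}} = \frac{3}{-9 + \frac{1}{-33082}} = \frac{3}{-9 - \frac{1}{33082}} = \frac{3}{- \frac{297739}{33082}} = 3 \left(- \frac{33082}{297739}\right) = - \frac{99246}{297739} \approx -0.33333$)
$\left(46 \cdot 70 + l{\left(b \right)}\right) + k = \left(46 \cdot 70 + 105^{2}\right) - \frac{99246}{297739} = \left(3220 + 11025\right) - \frac{99246}{297739} = 14245 - \frac{99246}{297739} = \frac{4241192809}{297739}$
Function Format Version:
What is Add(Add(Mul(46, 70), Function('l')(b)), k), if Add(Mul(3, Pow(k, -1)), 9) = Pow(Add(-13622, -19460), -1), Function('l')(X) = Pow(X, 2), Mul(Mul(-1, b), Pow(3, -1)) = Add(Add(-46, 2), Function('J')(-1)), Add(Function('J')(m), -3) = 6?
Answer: Rational(4241192809, 297739) ≈ 14245.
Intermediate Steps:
Function('J')(m) = 9 (Function('J')(m) = Add(3, 6) = 9)
b = 105 (b = Mul(-3, Add(Add(-46, 2), 9)) = Mul(-3, Add(-44, 9)) = Mul(-3, -35) = 105)
k = Rational(-99246, 297739) (k = Mul(3, Pow(Add(-9, Pow(Add(-13622, -19460), -1)), -1)) = Mul(3, Pow(Add(-9, Pow(-33082, -1)), -1)) = Mul(3, Pow(Add(-9, Rational(-1, 33082)), -1)) = Mul(3, Pow(Rational(-297739, 33082), -1)) = Mul(3, Rational(-33082, 297739)) = Rational(-99246, 297739) ≈ -0.33333)
Add(Add(Mul(46, 70), Function('l')(b)), k) = Add(Add(Mul(46, 70), Pow(105, 2)), Rational(-99246, 297739)) = Add(Add(3220, 11025), Rational(-99246, 297739)) = Add(14245, Rational(-99246, 297739)) = Rational(4241192809, 297739)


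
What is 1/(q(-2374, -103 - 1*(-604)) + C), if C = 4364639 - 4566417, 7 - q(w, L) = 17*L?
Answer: -1/210288 ≈ -4.7554e-6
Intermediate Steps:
q(w, L) = 7 - 17*L
C = -201778
1/(q(-2374, -103 - 1*(-604)) + C) = 1/((7 - 17*(-103 - 1*(-604))) - 201778) = 1/((7 - 17*(-103 + 604)) - 201778) = 1/((7 - 17*501) - 201778) = 1/((7 - 8517) - 201778) = 1/(-8510 - 201778) = 1/(-210288) = -1/210288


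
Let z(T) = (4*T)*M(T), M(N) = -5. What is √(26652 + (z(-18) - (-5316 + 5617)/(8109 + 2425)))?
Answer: √2997387623138/10534 ≈ 164.35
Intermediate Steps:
z(T) = -20*T (z(T) = (4*T)*(-5) = -20*T)
√(26652 + (z(-18) - (-5316 + 5617)/(8109 + 2425))) = √(26652 + (-20*(-18) - (-5316 + 5617)/(8109 + 2425))) = √(26652 + (360 - 301/10534)) = √(26652 + 3791939/10534) = √(284544107/10534) = √2997387623138/10534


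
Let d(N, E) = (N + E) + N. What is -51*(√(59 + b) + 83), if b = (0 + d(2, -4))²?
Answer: -4233 - 51*√59 ≈ -4624.7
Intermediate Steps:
d(N, E) = E + 2*N (d(N, E) = (E + N) + N = E + 2*N)
b = 0 (b = (0 + (-4 + 2*2))² = (0 + (-4 + 4))² = (0 + 0)² = 0² = 0)
-51*(√(59 + b) + 83) = -51*(√(59 + 0) + 83) = -51*(√59 + 83) = -51*(83 + √59) = -4233 - 51*√59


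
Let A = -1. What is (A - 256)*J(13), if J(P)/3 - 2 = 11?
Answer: -10023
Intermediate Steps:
J(P) = 39 (J(P) = 6 + 3*11 = 6 + 33 = 39)
(A - 256)*J(13) = (-1 - 256)*39 = -257*39 = -10023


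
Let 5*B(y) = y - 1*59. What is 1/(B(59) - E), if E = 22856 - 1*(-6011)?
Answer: -1/28867 ≈ -3.4642e-5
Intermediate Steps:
B(y) = -59/5 + y/5 (B(y) = (y - 1*59)/5 = (y - 59)/5 = (-59 + y)/5 = -59/5 + y/5)
E = 28867 (E = 22856 + 6011 = 28867)
1/(B(59) - E) = 1/((-59/5 + (1/5)*59) - 1*28867) = 1/((-59/5 + 59/5) - 28867) = 1/(0 - 28867) = 1/(-28867) = -1/28867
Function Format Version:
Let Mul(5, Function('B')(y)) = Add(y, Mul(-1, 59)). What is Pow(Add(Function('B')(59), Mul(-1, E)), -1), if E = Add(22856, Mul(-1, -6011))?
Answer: Rational(-1, 28867) ≈ -3.4642e-5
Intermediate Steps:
Function('B')(y) = Add(Rational(-59, 5), Mul(Rational(1, 5), y)) (Function('B')(y) = Mul(Rational(1, 5), Add(y, Mul(-1, 59))) = Mul(Rational(1, 5), Add(y, -59)) = Mul(Rational(1, 5), Add(-59, y)) = Add(Rational(-59, 5), Mul(Rational(1, 5), y)))
E = 28867 (E = Add(22856, 6011) = 28867)
Pow(Add(Function('B')(59), Mul(-1, E)), -1) = Pow(Add(Add(Rational(-59, 5), Mul(Rational(1, 5), 59)), Mul(-1, 28867)), -1) = Pow(Add(Add(Rational(-59, 5), Rational(59, 5)), -28867), -1) = Pow(Add(0, -28867), -1) = Pow(-28867, -1) = Rational(-1, 28867)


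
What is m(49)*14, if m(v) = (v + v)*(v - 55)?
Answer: -8232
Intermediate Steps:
m(v) = 2*v*(-55 + v) (m(v) = (2*v)*(-55 + v) = 2*v*(-55 + v))
m(49)*14 = (2*49*(-55 + 49))*14 = (2*49*(-6))*14 = -588*14 = -8232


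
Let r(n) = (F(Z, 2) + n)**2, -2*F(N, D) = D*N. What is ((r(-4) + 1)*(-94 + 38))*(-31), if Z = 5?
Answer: 142352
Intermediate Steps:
F(N, D) = -D*N/2
r(n) = (-5 + n)**2 (r(n) = (-1/2*2*5 + n)**2 = (-5 + n)**2)
((r(-4) + 1)*(-94 + 38))*(-31) = (((-5 - 4)**2 + 1)*(-94 + 38))*(-31) = (((-9)**2 + 1)*(-56))*(-31) = ((81 + 1)*(-56))*(-31) = (82*(-56))*(-31) = -4592*(-31) = 142352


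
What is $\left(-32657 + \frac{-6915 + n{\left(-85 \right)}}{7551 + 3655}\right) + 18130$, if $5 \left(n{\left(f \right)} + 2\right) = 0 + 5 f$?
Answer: $- \frac{81398282}{5603} \approx -14528.0$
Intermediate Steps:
$n{\left(f \right)} = -2 + f$ ($n{\left(f \right)} = -2 + \frac{0 + 5 f}{5} = -2 + \frac{5 f}{5} = -2 + f$)
$\left(-32657 + \frac{-6915 + n{\left(-85 \right)}}{7551 + 3655}\right) + 18130 = \left(-32657 + \frac{-6915 - 87}{7551 + 3655}\right) + 18130 = \left(-32657 + \frac{-6915 - 87}{11206}\right) + 18130 = \left(-32657 - \frac{3501}{5603}\right) + 18130 = - \frac{182980672}{5603} + 18130 = - \frac{81398282}{5603}$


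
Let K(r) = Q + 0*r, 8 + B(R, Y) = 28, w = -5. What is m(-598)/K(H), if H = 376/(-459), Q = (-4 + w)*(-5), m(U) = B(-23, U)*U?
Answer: -2392/9 ≈ -265.78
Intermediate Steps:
B(R, Y) = 20 (B(R, Y) = -8 + 28 = 20)
m(U) = 20*U
Q = 45 (Q = (-4 - 5)*(-5) = -9*(-5) = 45)
H = -376/459 (H = 376*(-1/459) = -376/459 ≈ -0.81917)
K(r) = 45 (K(r) = 45 + 0*r = 45 + 0 = 45)
m(-598)/K(H) = (20*(-598))/45 = -11960*1/45 = -2392/9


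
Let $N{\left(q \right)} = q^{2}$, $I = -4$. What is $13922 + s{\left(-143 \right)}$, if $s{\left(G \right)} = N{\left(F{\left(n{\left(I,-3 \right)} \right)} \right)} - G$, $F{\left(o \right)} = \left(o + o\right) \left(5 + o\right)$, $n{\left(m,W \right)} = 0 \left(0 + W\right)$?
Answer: $14065$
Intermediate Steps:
$n{\left(m,W \right)} = 0$ ($n{\left(m,W \right)} = 0 W = 0$)
$F{\left(o \right)} = 2 o \left(5 + o\right)$
$s{\left(G \right)} = - G$ ($s{\left(G \right)} = \left(2 \cdot 0 \left(5 + 0\right)\right)^{2} - G = \left(2 \cdot 0 \cdot 5\right)^{2} - G = 0^{2} - G = 0 - G = - G$)
$13922 + s{\left(-143 \right)} = 13922 - -143 = 13922 + 143 = 14065$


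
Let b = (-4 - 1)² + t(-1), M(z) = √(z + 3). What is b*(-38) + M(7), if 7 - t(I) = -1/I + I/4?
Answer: -2375/2 + √10 ≈ -1184.3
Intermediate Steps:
t(I) = 7 + 1/I - I/4 (t(I) = 7 - (-1/I + I/4) = 7 + (1/I - I/4) = 7 + 1/I - I/4)
M(z) = √(3 + z)
b = 125/4 (b = (-4 - 1)² + (7 + 1/(-1) - ¼*(-1)) = (-5)² + (7 - 1 + ¼) = 25 + 25/4 = 125/4 ≈ 31.250)
b*(-38) + M(7) = (125/4)*(-38) + √(3 + 7) = -2375/2 + √10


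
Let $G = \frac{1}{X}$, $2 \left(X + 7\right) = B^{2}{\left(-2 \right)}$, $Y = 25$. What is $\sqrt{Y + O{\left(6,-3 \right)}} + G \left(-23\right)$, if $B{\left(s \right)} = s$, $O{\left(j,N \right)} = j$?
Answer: $\frac{23}{5} + \sqrt{31} \approx 10.168$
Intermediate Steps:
$X = -5$ ($X = -7 + \frac{\left(-2\right)^{2}}{2} = -7 + \frac{1}{2} \cdot 4 = -7 + 2 = -5$)
$G = - \frac{1}{5}$ ($G = \frac{1}{-5} = - \frac{1}{5} \approx -0.2$)
$\sqrt{Y + O{\left(6,-3 \right)}} + G \left(-23\right) = \sqrt{25 + 6} - - \frac{23}{5} = \sqrt{31} + \frac{23}{5} = \frac{23}{5} + \sqrt{31}$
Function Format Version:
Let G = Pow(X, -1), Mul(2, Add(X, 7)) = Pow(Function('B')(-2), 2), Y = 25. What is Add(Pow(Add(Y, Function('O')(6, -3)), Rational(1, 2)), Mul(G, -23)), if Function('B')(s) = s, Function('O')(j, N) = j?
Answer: Add(Rational(23, 5), Pow(31, Rational(1, 2))) ≈ 10.168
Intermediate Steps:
X = -5 (X = Add(-7, Mul(Rational(1, 2), Pow(-2, 2))) = Add(-7, Mul(Rational(1, 2), 4)) = Add(-7, 2) = -5)
G = Rational(-1, 5) (G = Pow(-5, -1) = Rational(-1, 5) ≈ -0.20000)
Add(Pow(Add(Y, Function('O')(6, -3)), Rational(1, 2)), Mul(G, -23)) = Add(Pow(Add(25, 6), Rational(1, 2)), Mul(Rational(-1, 5), -23)) = Add(Pow(31, Rational(1, 2)), Rational(23, 5)) = Add(Rational(23, 5), Pow(31, Rational(1, 2)))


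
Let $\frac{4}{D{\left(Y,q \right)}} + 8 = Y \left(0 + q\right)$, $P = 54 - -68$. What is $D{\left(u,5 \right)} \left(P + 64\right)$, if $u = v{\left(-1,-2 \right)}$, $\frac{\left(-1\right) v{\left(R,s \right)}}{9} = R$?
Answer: $\frac{744}{37} \approx 20.108$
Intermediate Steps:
$v{\left(R,s \right)} = - 9 R$
$P = 122$ ($P = 54 + 68 = 122$)
$u = 9$ ($u = \left(-9\right) \left(-1\right) = 9$)
$D{\left(Y,q \right)} = \frac{4}{-8 + Y q}$ ($D{\left(Y,q \right)} = \frac{4}{-8 + Y \left(0 + q\right)} = \frac{4}{-8 + Y q}$)
$D{\left(u,5 \right)} \left(P + 64\right) = \frac{4}{-8 + 9 \cdot 5} \left(122 + 64\right) = \frac{4}{-8 + 45} \cdot 186 = \frac{4}{37} \cdot 186 = \frac{744}{37}$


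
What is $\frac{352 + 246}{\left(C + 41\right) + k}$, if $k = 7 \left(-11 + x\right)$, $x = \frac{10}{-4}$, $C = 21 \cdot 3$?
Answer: $\frac{1196}{19} \approx 62.947$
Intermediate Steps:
$C = 63$
$x = - \frac{5}{2}$ ($x = 10 \left(- \frac{1}{4}\right) = - \frac{5}{2} \approx -2.5$)
$k = - \frac{189}{2}$ ($k = 7 \left(-11 - \frac{5}{2}\right) = 7 \left(- \frac{27}{2}\right) = - \frac{189}{2} \approx -94.5$)
$\frac{352 + 246}{\left(C + 41\right) + k} = \frac{352 + 246}{\left(63 + 41\right) - \frac{189}{2}} = \frac{598}{104 - \frac{189}{2}} = \frac{598}{\frac{19}{2}} = 598 \cdot \frac{2}{19} = \frac{1196}{19}$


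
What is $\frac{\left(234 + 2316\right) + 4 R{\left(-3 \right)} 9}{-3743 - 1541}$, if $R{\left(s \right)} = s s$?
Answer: $- \frac{1437}{2642} \approx -0.54391$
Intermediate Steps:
$R{\left(s \right)} = s^{2}$
$\frac{\left(234 + 2316\right) + 4 R{\left(-3 \right)} 9}{-3743 - 1541} = \frac{\left(234 + 2316\right) + 4 \left(-3\right)^{2} \cdot 9}{-3743 - 1541} = \frac{2550 + 4 \cdot 9 \cdot 9}{-5284} = \left(2550 + 36 \cdot 9\right) \left(- \frac{1}{5284}\right) = \left(2550 + 324\right) \left(- \frac{1}{5284}\right) = 2874 \left(- \frac{1}{5284}\right) = - \frac{1437}{2642}$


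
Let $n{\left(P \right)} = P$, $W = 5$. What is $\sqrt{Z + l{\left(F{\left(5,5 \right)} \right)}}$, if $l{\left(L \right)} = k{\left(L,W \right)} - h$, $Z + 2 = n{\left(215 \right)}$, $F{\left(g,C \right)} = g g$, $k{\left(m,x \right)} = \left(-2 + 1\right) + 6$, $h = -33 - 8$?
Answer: $\sqrt{259} \approx 16.093$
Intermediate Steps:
$h = -41$
$k{\left(m,x \right)} = 5$ ($k{\left(m,x \right)} = -1 + 6 = 5$)
$F{\left(g,C \right)} = g^{2}$
$Z = 213$ ($Z = -2 + 215 = 213$)
$l{\left(L \right)} = 46$ ($l{\left(L \right)} = 5 - -41 = 5 + 41 = 46$)
$\sqrt{Z + l{\left(F{\left(5,5 \right)} \right)}} = \sqrt{213 + 46} = \sqrt{259}$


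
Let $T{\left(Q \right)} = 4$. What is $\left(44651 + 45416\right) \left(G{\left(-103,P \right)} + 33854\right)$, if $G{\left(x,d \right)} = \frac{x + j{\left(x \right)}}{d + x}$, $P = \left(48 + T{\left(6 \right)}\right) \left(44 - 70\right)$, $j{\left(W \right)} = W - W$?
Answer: $\frac{4436490834091}{1455} \approx 3.0491 \cdot 10^{9}$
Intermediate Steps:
$j{\left(W \right)} = 0$
$P = -1352$ ($P = \left(48 + 4\right) \left(44 - 70\right) = 52 \left(-26\right) = -1352$)
$G{\left(x,d \right)} = \frac{x}{d + x}$ ($G{\left(x,d \right)} = \frac{x + 0}{d + x} = \frac{x}{d + x}$)
$\left(44651 + 45416\right) \left(G{\left(-103,P \right)} + 33854\right) = \left(44651 + 45416\right) \left(- \frac{103}{-1352 - 103} + 33854\right) = 90067 \left(- \frac{103}{-1455} + 33854\right) = 90067 \left(\left(-103\right) \left(- \frac{1}{1455}\right) + 33854\right) = 90067 \left(\frac{103}{1455} + 33854\right) = 90067 \cdot \frac{49257673}{1455} = \frac{4436490834091}{1455}$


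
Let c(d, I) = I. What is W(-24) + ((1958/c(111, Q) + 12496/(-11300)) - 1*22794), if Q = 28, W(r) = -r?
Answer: -897831561/39550 ≈ -22701.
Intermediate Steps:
W(-24) + ((1958/c(111, Q) + 12496/(-11300)) - 1*22794) = -1*(-24) + ((1958/28 + 12496/(-11300)) - 1*22794) = 24 + ((1958*(1/28) + 12496*(-1/11300)) - 22794) = 24 + ((979/14 - 3124/2825) - 22794) = 24 + (2721939/39550 - 22794) = 24 - 898780761/39550 = -897831561/39550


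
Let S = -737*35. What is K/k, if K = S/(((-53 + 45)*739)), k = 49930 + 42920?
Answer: 5159/109785840 ≈ 4.6992e-5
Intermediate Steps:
k = 92850
S = -25795
K = 25795/5912 (K = -25795*1/(739*(-53 + 45)) = -25795/((-8*739)) = -25795/(-5912) = -25795*(-1/5912) = 25795/5912 ≈ 4.3632)
K/k = (25795/5912)/92850 = (25795/5912)*(1/92850) = 5159/109785840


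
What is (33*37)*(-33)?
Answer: -40293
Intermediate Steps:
(33*37)*(-33) = 1221*(-33) = -40293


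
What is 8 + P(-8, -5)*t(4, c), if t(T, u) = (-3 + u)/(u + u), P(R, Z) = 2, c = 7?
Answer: 60/7 ≈ 8.5714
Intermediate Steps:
t(T, u) = (-3 + u)/(2*u) (t(T, u) = (-3 + u)/((2*u)) = (-3 + u)*(1/(2*u)) = (-3 + u)/(2*u))
8 + P(-8, -5)*t(4, c) = 8 + 2*((½)*(-3 + 7)/7) = 8 + 2*((½)*(⅐)*4) = 8 + 2*(2/7) = 8 + 4/7 = 60/7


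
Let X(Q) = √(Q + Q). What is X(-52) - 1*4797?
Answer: -4797 + 2*I*√26 ≈ -4797.0 + 10.198*I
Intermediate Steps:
X(Q) = √2*√Q (X(Q) = √(2*Q) = √2*√Q)
X(-52) - 1*4797 = √2*√(-52) - 1*4797 = √2*(2*I*√13) - 4797 = 2*I*√26 - 4797 = -4797 + 2*I*√26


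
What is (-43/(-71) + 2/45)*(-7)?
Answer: -14539/3195 ≈ -4.5505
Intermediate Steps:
(-43/(-71) + 2/45)*(-7) = (-43*(-1/71) + 2*(1/45))*(-7) = (43/71 + 2/45)*(-7) = (2077/3195)*(-7) = -14539/3195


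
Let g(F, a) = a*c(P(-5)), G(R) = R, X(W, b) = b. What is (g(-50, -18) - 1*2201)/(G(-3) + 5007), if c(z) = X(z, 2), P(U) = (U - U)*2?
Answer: -2237/5004 ≈ -0.44704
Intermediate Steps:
P(U) = 0 (P(U) = 0*2 = 0)
c(z) = 2
g(F, a) = 2*a (g(F, a) = a*2 = 2*a)
(g(-50, -18) - 1*2201)/(G(-3) + 5007) = (2*(-18) - 1*2201)/(-3 + 5007) = (-36 - 2201)/5004 = -2237*1/5004 = -2237/5004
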